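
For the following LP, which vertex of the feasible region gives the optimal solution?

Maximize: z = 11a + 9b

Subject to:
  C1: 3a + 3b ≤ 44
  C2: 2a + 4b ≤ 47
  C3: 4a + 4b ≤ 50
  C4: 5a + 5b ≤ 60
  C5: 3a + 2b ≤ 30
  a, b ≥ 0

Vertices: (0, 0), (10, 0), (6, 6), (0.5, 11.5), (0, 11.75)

Evaluate the objective at each vertex of the feasible region:
  z(0, 0) = 0
  z(10, 0) = 110
  z(6, 6) = 120  ←
  z(0.5, 11.5) = 109
  z(0, 11.75) = 105.8
The maximum is at a = 6, b = 6.

(6, 6)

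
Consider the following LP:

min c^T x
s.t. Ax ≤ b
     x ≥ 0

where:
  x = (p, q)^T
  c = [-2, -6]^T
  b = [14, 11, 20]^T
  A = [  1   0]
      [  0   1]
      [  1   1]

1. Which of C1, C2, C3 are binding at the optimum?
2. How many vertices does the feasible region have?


1. C2, C3
2. 5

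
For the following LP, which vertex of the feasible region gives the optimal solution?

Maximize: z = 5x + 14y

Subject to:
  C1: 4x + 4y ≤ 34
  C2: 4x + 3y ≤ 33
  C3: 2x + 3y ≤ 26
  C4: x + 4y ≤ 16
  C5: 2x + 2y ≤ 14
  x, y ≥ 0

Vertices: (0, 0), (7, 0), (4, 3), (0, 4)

Evaluate the objective at each vertex of the feasible region:
  z(0, 0) = 0
  z(7, 0) = 35
  z(4, 3) = 62  ←
  z(0, 4) = 56
The maximum is at x = 4, y = 3.

(4, 3)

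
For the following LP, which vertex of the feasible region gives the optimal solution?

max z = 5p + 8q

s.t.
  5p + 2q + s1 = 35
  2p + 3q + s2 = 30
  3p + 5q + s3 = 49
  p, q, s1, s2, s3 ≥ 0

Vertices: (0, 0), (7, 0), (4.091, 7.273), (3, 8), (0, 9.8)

Evaluate the objective at each vertex of the feasible region:
  z(0, 0) = 0
  z(7, 0) = 35
  z(4.091, 7.273) = 78.64
  z(3, 8) = 79  ←
  z(0, 9.8) = 78.4
The maximum is at p = 3, q = 8.

(3, 8)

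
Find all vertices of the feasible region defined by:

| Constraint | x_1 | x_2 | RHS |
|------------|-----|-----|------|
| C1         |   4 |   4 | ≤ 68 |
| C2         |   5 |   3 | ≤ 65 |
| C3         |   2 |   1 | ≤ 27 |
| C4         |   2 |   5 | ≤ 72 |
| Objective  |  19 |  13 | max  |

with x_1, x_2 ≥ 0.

(0, 0), (13, 0), (7, 10), (4.333, 12.67), (0, 14.4)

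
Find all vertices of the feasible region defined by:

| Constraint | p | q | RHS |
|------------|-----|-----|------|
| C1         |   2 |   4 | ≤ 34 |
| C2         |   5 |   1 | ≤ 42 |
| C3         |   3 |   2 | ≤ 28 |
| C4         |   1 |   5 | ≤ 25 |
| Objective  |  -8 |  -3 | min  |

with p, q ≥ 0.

(0, 0), (8.4, 0), (8, 2), (6.923, 3.615), (0, 5)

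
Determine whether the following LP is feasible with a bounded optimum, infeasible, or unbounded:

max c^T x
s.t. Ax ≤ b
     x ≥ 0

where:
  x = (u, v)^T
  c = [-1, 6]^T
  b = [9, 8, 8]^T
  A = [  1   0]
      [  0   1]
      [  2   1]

Feasible with a bounded optimal solution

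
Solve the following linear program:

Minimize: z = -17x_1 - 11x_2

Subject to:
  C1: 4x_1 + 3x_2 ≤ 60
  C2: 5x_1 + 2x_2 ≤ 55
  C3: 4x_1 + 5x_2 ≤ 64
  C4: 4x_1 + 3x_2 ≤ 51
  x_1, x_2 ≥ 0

Evaluate the objective at each vertex of the feasible region:
  z(0, 0) = 0
  z(11, 0) = -187
  z(9, 5) = -208  ←
  z(7.875, 6.5) = -205.4
  z(0, 12.8) = -140.8
The minimum is at x_1 = 9, x_2 = 5.

x_1 = 9, x_2 = 5, z = -208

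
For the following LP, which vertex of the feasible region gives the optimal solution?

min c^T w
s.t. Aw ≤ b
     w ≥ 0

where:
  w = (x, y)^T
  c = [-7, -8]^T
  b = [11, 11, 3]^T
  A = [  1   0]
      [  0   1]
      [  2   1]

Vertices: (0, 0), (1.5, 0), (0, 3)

Evaluate the objective at each vertex of the feasible region:
  z(0, 0) = 0
  z(1.5, 0) = -10.5
  z(0, 3) = -24  ←
The minimum is at x = 0, y = 3.

(0, 3)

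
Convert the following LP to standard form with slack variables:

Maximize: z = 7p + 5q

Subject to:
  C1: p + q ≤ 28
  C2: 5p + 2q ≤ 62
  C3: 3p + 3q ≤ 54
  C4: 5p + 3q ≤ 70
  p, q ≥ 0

max z = 7p + 5q

s.t.
  p + q + s1 = 28
  5p + 2q + s2 = 62
  3p + 3q + s3 = 54
  5p + 3q + s4 = 70
  p, q, s1, s2, s3, s4 ≥ 0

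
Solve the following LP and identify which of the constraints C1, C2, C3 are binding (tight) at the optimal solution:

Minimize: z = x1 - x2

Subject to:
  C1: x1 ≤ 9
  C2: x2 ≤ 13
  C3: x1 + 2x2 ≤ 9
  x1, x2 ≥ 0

At x1 = 0, x2 = 4.5, compute slack b - a·x for each constraint:
  C1: 9 − 0 = 9  (slack)
  C2: 13 − 4.5 = 8.5  (slack)
  C3: 9 − 9 = 0  (binding)

Optimal: x1 = 0, x2 = 4.5
Binding: C3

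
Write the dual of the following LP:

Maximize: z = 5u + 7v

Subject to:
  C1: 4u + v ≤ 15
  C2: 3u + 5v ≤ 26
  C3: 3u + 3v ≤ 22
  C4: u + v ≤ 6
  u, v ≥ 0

Primal max cᵀx s.t. Ax ≤ b, x ≥ 0  →  Dual min bᵀy s.t. Aᵀy ≥ c, y ≥ 0.

Minimize: z = 15y1 + 26y2 + 22y3 + 6y4

Subject to:
  4y1 + 3y2 + 3y3 + y4 ≥ 5
  y1 + 5y2 + 3y3 + y4 ≥ 7
  y1, y2, y3, y4 ≥ 0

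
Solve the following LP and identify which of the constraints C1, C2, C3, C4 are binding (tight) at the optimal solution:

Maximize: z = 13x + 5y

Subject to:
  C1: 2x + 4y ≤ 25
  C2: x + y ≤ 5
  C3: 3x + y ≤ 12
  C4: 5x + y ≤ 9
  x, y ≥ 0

At x = 1, y = 4, compute slack b - a·x for each constraint:
  C1: 25 − 18 = 7  (slack)
  C2: 5 − 5 = 0  (binding)
  C3: 12 − 7 = 5  (slack)
  C4: 9 − 9 = 0  (binding)

Optimal: x = 1, y = 4
Binding: C2, C4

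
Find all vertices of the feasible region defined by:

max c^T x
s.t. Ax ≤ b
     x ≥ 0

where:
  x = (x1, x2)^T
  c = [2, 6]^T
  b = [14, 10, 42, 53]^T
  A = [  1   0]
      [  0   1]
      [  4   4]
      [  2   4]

(0, 0), (10.5, 0), (0.5, 10), (0, 10)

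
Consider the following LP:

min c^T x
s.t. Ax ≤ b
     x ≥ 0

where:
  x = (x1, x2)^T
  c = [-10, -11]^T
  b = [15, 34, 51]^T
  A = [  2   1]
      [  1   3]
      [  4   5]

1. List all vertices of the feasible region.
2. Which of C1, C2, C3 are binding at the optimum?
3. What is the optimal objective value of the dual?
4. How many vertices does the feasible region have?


1. (0, 0), (7.5, 0), (4, 7), (0, 10.2)
2. C1, C3
3. -117
4. 4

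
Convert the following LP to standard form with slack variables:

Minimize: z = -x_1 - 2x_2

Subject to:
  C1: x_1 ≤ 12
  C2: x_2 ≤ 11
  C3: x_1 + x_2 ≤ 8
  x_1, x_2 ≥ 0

min z = -x_1 - 2x_2

s.t.
  x_1 + s1 = 12
  x_2 + s2 = 11
  x_1 + x_2 + s3 = 8
  x_1, x_2, s1, s2, s3 ≥ 0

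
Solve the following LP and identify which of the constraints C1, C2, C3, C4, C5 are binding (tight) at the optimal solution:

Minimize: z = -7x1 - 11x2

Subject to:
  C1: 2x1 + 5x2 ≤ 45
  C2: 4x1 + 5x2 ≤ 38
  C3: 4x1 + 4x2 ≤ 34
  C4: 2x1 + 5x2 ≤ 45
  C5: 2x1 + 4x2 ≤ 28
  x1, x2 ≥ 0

At x1 = 2, x2 = 6, compute slack b - a·x for each constraint:
  C1: 45 − 34 = 11  (slack)
  C2: 38 − 38 = 0  (binding)
  C3: 34 − 32 = 2  (slack)
  C4: 45 − 34 = 11  (slack)
  C5: 28 − 28 = 0  (binding)

Optimal: x1 = 2, x2 = 6
Binding: C2, C5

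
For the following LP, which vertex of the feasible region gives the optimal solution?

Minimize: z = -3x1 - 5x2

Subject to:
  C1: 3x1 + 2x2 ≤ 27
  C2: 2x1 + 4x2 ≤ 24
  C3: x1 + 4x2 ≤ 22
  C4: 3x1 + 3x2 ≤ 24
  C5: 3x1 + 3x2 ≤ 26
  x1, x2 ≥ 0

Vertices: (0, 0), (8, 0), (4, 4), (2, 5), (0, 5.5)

Evaluate the objective at each vertex of the feasible region:
  z(0, 0) = 0
  z(8, 0) = -24
  z(4, 4) = -32  ←
  z(2, 5) = -31
  z(0, 5.5) = -27.5
The minimum is at x1 = 4, x2 = 4.

(4, 4)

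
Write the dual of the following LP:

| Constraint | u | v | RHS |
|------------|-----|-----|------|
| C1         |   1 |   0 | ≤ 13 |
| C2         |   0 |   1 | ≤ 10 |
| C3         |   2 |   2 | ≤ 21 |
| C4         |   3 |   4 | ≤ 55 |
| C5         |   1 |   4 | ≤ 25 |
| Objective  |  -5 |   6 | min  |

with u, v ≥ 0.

Primal min cᵀx s.t. Ax ≤ b, x ≥ 0  →  Dual max −bᵀy s.t. Aᵀy ≥ −c, y ≥ 0.

Maximize: z = -13y1 - 10y2 - 21y3 - 55y4 - 25y5

Subject to:
  y1 + 2y3 + 3y4 + y5 ≥ 5
  y2 + 2y3 + 4y4 + 4y5 ≥ -6
  y1, y2, y3, y4, y5 ≥ 0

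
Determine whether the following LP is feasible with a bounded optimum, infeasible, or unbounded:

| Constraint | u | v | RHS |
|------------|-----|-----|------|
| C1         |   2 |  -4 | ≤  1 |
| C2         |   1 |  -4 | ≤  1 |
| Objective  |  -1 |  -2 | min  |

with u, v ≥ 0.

Unbounded (objective can decrease without bound)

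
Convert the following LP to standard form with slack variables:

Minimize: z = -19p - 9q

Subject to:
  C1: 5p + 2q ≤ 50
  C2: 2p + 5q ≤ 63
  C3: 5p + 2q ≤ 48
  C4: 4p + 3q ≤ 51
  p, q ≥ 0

min z = -19p - 9q

s.t.
  5p + 2q + s1 = 50
  2p + 5q + s2 = 63
  5p + 2q + s3 = 48
  4p + 3q + s4 = 51
  p, q, s1, s2, s3, s4 ≥ 0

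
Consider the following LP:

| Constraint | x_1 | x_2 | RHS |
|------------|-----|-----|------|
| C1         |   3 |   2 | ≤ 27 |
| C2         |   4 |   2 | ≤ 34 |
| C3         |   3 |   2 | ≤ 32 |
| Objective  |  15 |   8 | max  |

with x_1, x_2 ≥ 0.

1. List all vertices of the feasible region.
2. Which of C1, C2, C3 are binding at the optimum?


1. (0, 0), (8.5, 0), (7, 3), (0, 13.5)
2. C1, C2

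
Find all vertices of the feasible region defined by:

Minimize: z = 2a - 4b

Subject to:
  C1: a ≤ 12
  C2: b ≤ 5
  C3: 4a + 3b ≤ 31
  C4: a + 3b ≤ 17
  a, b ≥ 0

(0, 0), (7.75, 0), (4.667, 4.111), (2, 5), (0, 5)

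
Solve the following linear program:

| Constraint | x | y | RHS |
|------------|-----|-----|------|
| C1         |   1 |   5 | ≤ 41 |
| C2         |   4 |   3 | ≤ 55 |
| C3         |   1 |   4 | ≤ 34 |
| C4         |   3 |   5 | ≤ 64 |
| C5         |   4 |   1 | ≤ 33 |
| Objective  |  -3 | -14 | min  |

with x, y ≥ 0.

Evaluate the objective at each vertex of the feasible region:
  z(0, 0) = 0
  z(8.25, 0) = -24.75
  z(6.533, 6.867) = -115.7
  z(6, 7) = -116  ←
  z(0, 8.2) = -114.8
The minimum is at x = 6, y = 7.

x = 6, y = 7, z = -116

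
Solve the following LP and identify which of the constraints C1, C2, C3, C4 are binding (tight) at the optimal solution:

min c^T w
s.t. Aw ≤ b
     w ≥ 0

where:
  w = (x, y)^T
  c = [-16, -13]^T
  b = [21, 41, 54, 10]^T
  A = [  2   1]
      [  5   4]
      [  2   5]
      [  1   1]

At x = 1, y = 9, compute slack b - a·x for each constraint:
  C1: 21 − 11 = 10  (slack)
  C2: 41 − 41 = 0  (binding)
  C3: 54 − 47 = 7  (slack)
  C4: 10 − 10 = 0  (binding)

Optimal: x = 1, y = 9
Binding: C2, C4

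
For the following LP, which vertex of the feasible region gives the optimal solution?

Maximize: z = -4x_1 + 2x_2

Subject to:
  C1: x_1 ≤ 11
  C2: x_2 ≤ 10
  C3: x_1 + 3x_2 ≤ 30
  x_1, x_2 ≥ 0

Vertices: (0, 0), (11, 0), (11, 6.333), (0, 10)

Evaluate the objective at each vertex of the feasible region:
  z(0, 0) = 0
  z(11, 0) = -44
  z(11, 6.333) = -31.33
  z(0, 10) = 20  ←
The maximum is at x_1 = 0, x_2 = 10.

(0, 10)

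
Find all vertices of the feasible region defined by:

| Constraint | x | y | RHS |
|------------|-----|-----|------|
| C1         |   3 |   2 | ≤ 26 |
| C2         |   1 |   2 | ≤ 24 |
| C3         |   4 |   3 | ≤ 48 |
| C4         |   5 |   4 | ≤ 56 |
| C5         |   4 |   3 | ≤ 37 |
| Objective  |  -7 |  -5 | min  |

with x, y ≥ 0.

(0, 0), (8.667, 0), (4, 7), (0.4, 11.8), (0, 12)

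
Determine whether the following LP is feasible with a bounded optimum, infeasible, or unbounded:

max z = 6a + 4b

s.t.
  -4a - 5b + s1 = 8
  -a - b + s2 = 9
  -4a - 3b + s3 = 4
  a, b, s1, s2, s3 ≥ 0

Unbounded (objective can increase without bound)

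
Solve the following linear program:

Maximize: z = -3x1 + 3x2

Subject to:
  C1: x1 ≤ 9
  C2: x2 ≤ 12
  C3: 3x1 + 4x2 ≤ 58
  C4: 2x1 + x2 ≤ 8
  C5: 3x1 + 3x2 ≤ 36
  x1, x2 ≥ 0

Evaluate the objective at each vertex of the feasible region:
  z(0, 0) = 0
  z(4, 0) = -12
  z(0, 8) = 24  ←
The maximum is at x1 = 0, x2 = 8.

x1 = 0, x2 = 8, z = 24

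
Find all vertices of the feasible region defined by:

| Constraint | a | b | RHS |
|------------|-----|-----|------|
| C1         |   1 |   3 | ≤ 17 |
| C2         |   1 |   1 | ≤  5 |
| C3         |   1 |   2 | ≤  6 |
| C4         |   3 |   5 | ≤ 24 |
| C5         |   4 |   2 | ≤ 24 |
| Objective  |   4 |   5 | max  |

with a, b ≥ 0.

(0, 0), (5, 0), (4, 1), (0, 3)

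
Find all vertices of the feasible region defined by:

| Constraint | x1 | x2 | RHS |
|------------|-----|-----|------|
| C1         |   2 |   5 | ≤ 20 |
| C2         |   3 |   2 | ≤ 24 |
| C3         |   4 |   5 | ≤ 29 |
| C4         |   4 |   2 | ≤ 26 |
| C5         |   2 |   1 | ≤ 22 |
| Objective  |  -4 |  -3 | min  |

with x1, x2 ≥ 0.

(0, 0), (6.5, 0), (6, 1), (4.5, 2.2), (0, 4)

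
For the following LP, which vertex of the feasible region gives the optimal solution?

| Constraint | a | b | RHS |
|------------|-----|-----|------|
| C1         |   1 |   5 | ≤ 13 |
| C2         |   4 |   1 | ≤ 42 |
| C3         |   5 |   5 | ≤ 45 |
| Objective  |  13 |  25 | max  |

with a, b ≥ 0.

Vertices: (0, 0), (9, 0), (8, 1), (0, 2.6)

Evaluate the objective at each vertex of the feasible region:
  z(0, 0) = 0
  z(9, 0) = 117
  z(8, 1) = 129  ←
  z(0, 2.6) = 65
The maximum is at a = 8, b = 1.

(8, 1)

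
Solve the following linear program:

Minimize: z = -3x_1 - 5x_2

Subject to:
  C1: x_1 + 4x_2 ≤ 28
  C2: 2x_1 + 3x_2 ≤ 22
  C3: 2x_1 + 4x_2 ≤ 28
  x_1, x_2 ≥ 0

Evaluate the objective at each vertex of the feasible region:
  z(0, 0) = 0
  z(11, 0) = -33
  z(2, 6) = -36  ←
  z(0, 7) = -35
The minimum is at x_1 = 2, x_2 = 6.

x_1 = 2, x_2 = 6, z = -36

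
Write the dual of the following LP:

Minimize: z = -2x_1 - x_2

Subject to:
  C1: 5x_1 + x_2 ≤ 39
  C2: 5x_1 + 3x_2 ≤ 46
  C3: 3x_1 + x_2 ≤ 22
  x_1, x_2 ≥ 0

Primal min cᵀx s.t. Ax ≤ b, x ≥ 0  →  Dual max −bᵀy s.t. Aᵀy ≥ −c, y ≥ 0.

Maximize: z = -39y1 - 46y2 - 22y3

Subject to:
  5y1 + 5y2 + 3y3 ≥ 2
  y1 + 3y2 + y3 ≥ 1
  y1, y2, y3 ≥ 0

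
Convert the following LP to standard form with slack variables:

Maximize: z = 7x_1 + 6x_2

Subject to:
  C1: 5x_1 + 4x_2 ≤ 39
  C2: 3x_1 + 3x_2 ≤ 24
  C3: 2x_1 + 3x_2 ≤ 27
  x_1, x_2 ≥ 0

max z = 7x_1 + 6x_2

s.t.
  5x_1 + 4x_2 + s1 = 39
  3x_1 + 3x_2 + s2 = 24
  2x_1 + 3x_2 + s3 = 27
  x_1, x_2, s1, s2, s3 ≥ 0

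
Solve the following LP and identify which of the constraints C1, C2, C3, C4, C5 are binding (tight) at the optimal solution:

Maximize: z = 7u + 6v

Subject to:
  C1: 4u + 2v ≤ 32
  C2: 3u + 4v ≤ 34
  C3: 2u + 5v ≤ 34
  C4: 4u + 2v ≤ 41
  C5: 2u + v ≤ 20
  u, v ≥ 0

At u = 6, v = 4, compute slack b - a·x for each constraint:
  C1: 32 − 32 = 0  (binding)
  C2: 34 − 34 = 0  (binding)
  C3: 34 − 32 = 2  (slack)
  C4: 41 − 32 = 9  (slack)
  C5: 20 − 16 = 4  (slack)

Optimal: u = 6, v = 4
Binding: C1, C2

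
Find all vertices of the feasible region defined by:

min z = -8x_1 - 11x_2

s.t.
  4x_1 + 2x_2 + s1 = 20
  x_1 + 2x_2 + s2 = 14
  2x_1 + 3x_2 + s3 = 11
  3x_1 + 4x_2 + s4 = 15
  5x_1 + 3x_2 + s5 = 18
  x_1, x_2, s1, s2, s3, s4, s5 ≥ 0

(0, 0), (3.6, 0), (2.455, 1.909), (1, 3), (0, 3.667)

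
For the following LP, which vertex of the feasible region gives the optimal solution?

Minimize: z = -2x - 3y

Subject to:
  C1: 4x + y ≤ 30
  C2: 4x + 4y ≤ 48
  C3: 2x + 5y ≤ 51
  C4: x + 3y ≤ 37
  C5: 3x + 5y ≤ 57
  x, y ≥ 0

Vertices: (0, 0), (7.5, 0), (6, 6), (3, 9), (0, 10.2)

Evaluate the objective at each vertex of the feasible region:
  z(0, 0) = 0
  z(7.5, 0) = -15
  z(6, 6) = -30
  z(3, 9) = -33  ←
  z(0, 10.2) = -30.6
The minimum is at x = 3, y = 9.

(3, 9)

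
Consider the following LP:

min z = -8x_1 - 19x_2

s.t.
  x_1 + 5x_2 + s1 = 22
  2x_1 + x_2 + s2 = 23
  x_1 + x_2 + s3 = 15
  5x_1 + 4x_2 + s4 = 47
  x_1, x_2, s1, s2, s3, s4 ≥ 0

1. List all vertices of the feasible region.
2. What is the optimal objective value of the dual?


1. (0, 0), (9.4, 0), (7, 3), (0, 4.4)
2. -113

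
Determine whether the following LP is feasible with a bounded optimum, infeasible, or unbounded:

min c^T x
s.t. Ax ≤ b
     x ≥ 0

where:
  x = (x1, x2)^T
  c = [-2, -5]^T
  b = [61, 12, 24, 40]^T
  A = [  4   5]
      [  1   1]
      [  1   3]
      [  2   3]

Feasible with a bounded optimal solution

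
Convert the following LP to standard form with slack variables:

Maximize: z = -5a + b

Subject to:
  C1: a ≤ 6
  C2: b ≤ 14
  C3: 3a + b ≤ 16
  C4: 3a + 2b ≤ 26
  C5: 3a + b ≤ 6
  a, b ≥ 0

max z = -5a + b

s.t.
  a + s1 = 6
  b + s2 = 14
  3a + b + s3 = 16
  3a + 2b + s4 = 26
  3a + b + s5 = 6
  a, b, s1, s2, s3, s4, s5 ≥ 0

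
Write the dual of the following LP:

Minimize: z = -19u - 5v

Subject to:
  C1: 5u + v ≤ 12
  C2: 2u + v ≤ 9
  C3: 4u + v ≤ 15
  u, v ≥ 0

Primal min cᵀx s.t. Ax ≤ b, x ≥ 0  →  Dual max −bᵀy s.t. Aᵀy ≥ −c, y ≥ 0.

Maximize: z = -12y1 - 9y2 - 15y3

Subject to:
  5y1 + 2y2 + 4y3 ≥ 19
  y1 + y2 + y3 ≥ 5
  y1, y2, y3 ≥ 0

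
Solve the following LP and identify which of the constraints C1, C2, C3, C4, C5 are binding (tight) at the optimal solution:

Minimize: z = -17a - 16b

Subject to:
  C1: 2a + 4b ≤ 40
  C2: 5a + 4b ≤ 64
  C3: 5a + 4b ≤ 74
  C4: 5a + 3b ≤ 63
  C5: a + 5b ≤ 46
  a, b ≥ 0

At a = 8, b = 6, compute slack b - a·x for each constraint:
  C1: 40 − 40 = 0  (binding)
  C2: 64 − 64 = 0  (binding)
  C3: 74 − 64 = 10  (slack)
  C4: 63 − 58 = 5  (slack)
  C5: 46 − 38 = 8  (slack)

Optimal: a = 8, b = 6
Binding: C1, C2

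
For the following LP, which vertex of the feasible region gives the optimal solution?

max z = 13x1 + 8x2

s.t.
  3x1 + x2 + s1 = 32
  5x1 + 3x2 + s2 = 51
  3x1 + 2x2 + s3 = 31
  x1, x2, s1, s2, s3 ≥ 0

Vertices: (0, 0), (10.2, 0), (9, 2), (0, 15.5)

Evaluate the objective at each vertex of the feasible region:
  z(0, 0) = 0
  z(10.2, 0) = 132.6
  z(9, 2) = 133  ←
  z(0, 15.5) = 124
The maximum is at x1 = 9, x2 = 2.

(9, 2)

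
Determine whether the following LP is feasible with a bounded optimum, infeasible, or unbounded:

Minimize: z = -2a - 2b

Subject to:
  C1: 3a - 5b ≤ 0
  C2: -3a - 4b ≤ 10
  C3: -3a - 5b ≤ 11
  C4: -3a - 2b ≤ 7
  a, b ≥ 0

Unbounded (objective can decrease without bound)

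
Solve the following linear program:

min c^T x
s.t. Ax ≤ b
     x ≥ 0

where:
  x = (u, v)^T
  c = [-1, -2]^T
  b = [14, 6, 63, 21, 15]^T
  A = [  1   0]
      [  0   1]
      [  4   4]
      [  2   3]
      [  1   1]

Evaluate the objective at each vertex of the feasible region:
  z(0, 0) = 0
  z(10.5, 0) = -10.5
  z(1.5, 6) = -13.5  ←
  z(0, 6) = -12
The minimum is at u = 1.5, v = 6.

u = 1.5, v = 6, z = -13.5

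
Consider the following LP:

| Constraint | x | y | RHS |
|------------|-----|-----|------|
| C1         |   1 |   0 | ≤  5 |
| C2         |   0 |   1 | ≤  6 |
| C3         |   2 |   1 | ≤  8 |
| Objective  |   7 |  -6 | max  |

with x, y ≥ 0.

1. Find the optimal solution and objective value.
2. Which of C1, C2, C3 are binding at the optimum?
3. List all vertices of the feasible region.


1. x = 4, y = 0, z = 28
2. C3
3. (0, 0), (4, 0), (1, 6), (0, 6)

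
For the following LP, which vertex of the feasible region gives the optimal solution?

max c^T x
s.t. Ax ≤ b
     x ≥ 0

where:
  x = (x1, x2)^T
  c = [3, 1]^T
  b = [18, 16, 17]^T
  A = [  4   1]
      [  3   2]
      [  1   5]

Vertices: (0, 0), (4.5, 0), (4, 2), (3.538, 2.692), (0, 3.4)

Evaluate the objective at each vertex of the feasible region:
  z(0, 0) = 0
  z(4.5, 0) = 13.5
  z(4, 2) = 14  ←
  z(3.538, 2.692) = 13.31
  z(0, 3.4) = 3.4
The maximum is at x1 = 4, x2 = 2.

(4, 2)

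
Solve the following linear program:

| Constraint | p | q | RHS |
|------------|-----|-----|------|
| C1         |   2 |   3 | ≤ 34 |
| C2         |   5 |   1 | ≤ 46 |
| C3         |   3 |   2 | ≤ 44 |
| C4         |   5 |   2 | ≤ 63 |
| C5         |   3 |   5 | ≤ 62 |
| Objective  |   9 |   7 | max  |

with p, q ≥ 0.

Evaluate the objective at each vertex of the feasible region:
  z(0, 0) = 0
  z(9.2, 0) = 82.8
  z(8, 6) = 114  ←
  z(0, 11.33) = 79.33
The maximum is at p = 8, q = 6.

p = 8, q = 6, z = 114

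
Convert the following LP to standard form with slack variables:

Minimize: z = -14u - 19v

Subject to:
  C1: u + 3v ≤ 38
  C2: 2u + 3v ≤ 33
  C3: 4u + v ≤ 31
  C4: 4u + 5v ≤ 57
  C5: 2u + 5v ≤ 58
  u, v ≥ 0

min z = -14u - 19v

s.t.
  u + 3v + s1 = 38
  2u + 3v + s2 = 33
  4u + v + s3 = 31
  4u + 5v + s4 = 57
  2u + 5v + s5 = 58
  u, v, s1, s2, s3, s4, s5 ≥ 0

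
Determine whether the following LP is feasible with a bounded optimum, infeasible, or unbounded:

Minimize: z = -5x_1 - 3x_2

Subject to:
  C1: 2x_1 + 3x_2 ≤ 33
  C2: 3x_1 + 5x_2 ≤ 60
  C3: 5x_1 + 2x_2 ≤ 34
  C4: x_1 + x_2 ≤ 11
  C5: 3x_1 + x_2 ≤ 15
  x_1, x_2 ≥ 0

Feasible with a bounded optimal solution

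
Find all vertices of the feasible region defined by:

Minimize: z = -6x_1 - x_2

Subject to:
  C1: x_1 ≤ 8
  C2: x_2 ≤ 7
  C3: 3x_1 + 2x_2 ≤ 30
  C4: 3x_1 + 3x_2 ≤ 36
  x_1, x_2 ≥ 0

(0, 0), (8, 0), (8, 3), (6, 6), (5, 7), (0, 7)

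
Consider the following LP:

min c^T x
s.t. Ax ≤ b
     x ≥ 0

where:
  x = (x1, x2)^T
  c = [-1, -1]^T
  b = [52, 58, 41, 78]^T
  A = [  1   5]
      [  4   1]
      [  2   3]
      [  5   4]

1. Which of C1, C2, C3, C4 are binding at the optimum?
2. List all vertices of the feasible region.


1. C3, C4
2. (0, 0), (14.5, 0), (14, 2), (10, 7), (7, 9), (0, 10.4)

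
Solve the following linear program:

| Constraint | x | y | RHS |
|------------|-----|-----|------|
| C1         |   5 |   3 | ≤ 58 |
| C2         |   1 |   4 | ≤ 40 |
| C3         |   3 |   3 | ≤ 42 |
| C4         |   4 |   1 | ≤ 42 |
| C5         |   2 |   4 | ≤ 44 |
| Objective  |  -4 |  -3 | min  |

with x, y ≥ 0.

Evaluate the objective at each vertex of the feasible region:
  z(0, 0) = 0
  z(10.5, 0) = -42
  z(9.714, 3.143) = -48.29
  z(8, 6) = -50  ←
  z(6, 8) = -48
  z(4, 9) = -43
  z(0, 10) = -30
The minimum is at x = 8, y = 6.

x = 8, y = 6, z = -50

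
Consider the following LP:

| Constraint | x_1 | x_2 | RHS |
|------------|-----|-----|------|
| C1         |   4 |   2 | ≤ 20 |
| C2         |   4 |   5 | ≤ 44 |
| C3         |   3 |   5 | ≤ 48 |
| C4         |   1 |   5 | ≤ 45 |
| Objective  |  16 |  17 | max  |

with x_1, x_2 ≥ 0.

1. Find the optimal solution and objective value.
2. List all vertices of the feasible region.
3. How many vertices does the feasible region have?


1. x_1 = 1, x_2 = 8, z = 152
2. (0, 0), (5, 0), (1, 8), (0, 8.8)
3. 4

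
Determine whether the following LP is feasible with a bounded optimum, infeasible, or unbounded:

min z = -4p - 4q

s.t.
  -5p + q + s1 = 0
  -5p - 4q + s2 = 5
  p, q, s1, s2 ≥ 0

Unbounded (objective can decrease without bound)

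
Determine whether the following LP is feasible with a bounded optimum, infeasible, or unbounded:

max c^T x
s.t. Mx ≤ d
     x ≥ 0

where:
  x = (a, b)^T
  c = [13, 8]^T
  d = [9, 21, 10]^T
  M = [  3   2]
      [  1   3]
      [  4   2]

Feasible with a bounded optimal solution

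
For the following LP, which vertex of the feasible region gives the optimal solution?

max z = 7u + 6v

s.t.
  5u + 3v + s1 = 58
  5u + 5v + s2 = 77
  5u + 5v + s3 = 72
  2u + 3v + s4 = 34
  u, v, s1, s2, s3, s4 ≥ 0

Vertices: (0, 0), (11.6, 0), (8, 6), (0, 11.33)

Evaluate the objective at each vertex of the feasible region:
  z(0, 0) = 0
  z(11.6, 0) = 81.2
  z(8, 6) = 92  ←
  z(0, 11.33) = 68
The maximum is at u = 8, v = 6.

(8, 6)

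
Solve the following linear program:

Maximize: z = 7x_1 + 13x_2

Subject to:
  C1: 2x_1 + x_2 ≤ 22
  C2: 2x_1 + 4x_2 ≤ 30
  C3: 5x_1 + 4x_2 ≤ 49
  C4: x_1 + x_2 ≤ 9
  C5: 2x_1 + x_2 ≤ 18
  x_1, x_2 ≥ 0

Evaluate the objective at each vertex of the feasible region:
  z(0, 0) = 0
  z(9, 0) = 63
  z(3, 6) = 99  ←
  z(0, 7.5) = 97.5
The maximum is at x_1 = 3, x_2 = 6.

x_1 = 3, x_2 = 6, z = 99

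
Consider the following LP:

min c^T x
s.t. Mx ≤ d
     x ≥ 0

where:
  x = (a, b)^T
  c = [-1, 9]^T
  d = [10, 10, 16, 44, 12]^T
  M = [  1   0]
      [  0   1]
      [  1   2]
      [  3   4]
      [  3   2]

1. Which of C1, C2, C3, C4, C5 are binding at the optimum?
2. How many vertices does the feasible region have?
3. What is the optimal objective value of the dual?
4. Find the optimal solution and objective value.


1. C5
2. 3
3. -4
4. a = 4, b = 0, z = -4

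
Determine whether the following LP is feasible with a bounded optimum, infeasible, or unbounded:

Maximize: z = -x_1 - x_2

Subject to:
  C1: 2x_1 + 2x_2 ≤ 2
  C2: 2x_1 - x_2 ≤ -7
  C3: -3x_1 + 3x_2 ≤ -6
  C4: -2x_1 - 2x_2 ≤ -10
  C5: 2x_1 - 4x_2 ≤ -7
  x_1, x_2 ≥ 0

Infeasible (no feasible solution exists)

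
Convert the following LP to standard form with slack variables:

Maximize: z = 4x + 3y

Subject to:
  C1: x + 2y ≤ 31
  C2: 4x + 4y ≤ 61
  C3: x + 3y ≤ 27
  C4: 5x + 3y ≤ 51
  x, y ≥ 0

max z = 4x + 3y

s.t.
  x + 2y + s1 = 31
  4x + 4y + s2 = 61
  x + 3y + s3 = 27
  5x + 3y + s4 = 51
  x, y, s1, s2, s3, s4 ≥ 0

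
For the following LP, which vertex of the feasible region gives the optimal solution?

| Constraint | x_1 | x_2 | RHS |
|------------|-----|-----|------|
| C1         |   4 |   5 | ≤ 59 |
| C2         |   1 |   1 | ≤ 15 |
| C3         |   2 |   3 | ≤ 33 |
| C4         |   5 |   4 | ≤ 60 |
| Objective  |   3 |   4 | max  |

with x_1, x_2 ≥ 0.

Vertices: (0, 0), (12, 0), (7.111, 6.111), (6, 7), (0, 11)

Evaluate the objective at each vertex of the feasible region:
  z(0, 0) = 0
  z(12, 0) = 36
  z(7.111, 6.111) = 45.78
  z(6, 7) = 46  ←
  z(0, 11) = 44
The maximum is at x_1 = 6, x_2 = 7.

(6, 7)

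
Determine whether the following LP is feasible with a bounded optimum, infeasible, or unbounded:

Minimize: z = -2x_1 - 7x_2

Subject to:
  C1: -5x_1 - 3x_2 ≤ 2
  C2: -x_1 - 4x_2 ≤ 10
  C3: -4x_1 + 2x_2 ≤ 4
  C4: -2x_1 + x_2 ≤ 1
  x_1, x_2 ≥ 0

Unbounded (objective can decrease without bound)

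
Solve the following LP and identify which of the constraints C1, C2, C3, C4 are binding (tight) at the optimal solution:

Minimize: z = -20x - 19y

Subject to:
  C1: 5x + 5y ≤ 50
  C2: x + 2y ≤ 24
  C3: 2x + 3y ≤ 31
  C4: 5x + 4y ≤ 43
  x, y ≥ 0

At x = 3, y = 7, compute slack b - a·x for each constraint:
  C1: 50 − 50 = 0  (binding)
  C2: 24 − 17 = 7  (slack)
  C3: 31 − 27 = 4  (slack)
  C4: 43 − 43 = 0  (binding)

Optimal: x = 3, y = 7
Binding: C1, C4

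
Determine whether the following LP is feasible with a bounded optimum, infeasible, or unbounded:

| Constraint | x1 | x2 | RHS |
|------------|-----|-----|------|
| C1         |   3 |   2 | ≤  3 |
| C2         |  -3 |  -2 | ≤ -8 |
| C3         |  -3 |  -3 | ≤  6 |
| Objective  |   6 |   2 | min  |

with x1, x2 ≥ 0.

Infeasible (no feasible solution exists)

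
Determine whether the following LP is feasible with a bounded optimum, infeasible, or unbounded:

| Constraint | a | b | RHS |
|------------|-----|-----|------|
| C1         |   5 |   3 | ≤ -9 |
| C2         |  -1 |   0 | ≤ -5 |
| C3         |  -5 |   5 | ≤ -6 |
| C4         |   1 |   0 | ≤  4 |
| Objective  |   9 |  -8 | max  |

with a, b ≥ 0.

Infeasible (no feasible solution exists)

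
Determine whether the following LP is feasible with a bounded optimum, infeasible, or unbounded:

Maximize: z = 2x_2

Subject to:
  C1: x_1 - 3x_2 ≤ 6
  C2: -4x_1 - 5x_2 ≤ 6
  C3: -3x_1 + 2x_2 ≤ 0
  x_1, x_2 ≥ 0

Unbounded (objective can increase without bound)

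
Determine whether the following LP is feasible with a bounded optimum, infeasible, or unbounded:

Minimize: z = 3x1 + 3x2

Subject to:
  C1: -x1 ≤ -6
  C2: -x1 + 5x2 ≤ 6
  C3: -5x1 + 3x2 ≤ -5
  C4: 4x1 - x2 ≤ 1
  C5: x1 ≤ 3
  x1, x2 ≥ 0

Infeasible (no feasible solution exists)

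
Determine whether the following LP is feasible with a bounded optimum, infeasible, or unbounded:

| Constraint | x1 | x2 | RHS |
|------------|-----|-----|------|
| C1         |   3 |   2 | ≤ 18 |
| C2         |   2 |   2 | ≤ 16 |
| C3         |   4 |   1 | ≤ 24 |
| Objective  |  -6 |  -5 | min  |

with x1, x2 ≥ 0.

Feasible with a bounded optimal solution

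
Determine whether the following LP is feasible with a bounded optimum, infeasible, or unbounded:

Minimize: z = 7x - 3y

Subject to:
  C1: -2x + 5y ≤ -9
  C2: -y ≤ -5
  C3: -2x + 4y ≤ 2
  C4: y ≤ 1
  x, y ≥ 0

Infeasible (no feasible solution exists)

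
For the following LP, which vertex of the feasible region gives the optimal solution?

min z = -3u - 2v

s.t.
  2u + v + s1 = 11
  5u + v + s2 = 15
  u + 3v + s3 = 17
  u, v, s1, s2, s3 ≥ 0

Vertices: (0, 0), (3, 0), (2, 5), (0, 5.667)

Evaluate the objective at each vertex of the feasible region:
  z(0, 0) = 0
  z(3, 0) = -9
  z(2, 5) = -16  ←
  z(0, 5.667) = -11.33
The minimum is at u = 2, v = 5.

(2, 5)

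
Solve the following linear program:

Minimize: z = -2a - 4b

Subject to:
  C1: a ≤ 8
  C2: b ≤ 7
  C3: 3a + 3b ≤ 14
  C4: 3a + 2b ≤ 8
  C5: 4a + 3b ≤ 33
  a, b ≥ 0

Evaluate the objective at each vertex of the feasible region:
  z(0, 0) = 0
  z(2.667, 0) = -5.333
  z(0, 4) = -16  ←
The minimum is at a = 0, b = 4.

a = 0, b = 4, z = -16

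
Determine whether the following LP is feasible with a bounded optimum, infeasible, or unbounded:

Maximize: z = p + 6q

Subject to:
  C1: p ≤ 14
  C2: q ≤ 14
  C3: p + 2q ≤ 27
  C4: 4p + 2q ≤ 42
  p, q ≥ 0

Feasible with a bounded optimal solution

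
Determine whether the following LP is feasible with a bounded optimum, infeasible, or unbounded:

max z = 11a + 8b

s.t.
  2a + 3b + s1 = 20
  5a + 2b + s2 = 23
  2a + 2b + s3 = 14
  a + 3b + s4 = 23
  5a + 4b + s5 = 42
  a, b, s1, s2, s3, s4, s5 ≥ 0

Feasible with a bounded optimal solution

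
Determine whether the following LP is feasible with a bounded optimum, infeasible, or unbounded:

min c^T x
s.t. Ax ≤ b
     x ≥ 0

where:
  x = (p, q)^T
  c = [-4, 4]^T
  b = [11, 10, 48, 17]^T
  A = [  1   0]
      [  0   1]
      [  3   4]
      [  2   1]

Feasible with a bounded optimal solution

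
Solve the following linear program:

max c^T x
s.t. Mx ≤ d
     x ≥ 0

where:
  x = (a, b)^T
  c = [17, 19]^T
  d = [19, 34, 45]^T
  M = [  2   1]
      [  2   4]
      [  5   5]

Evaluate the objective at each vertex of the feasible region:
  z(0, 0) = 0
  z(9, 0) = 153
  z(1, 8) = 169  ←
  z(0, 8.5) = 161.5
The maximum is at a = 1, b = 8.

a = 1, b = 8, z = 169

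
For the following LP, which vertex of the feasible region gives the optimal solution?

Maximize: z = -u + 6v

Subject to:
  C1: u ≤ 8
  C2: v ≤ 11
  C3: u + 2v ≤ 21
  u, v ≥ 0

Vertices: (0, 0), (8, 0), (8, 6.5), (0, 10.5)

Evaluate the objective at each vertex of the feasible region:
  z(0, 0) = 0
  z(8, 0) = -8
  z(8, 6.5) = 31
  z(0, 10.5) = 63  ←
The maximum is at u = 0, v = 10.5.

(0, 10.5)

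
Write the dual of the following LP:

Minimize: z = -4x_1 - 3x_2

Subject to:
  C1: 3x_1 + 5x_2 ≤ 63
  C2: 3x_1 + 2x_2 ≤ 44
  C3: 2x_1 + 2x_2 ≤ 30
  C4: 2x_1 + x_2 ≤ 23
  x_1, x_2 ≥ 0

Primal min cᵀx s.t. Ax ≤ b, x ≥ 0  →  Dual max −bᵀy s.t. Aᵀy ≥ −c, y ≥ 0.

Maximize: z = -63y1 - 44y2 - 30y3 - 23y4

Subject to:
  3y1 + 3y2 + 2y3 + 2y4 ≥ 4
  5y1 + 2y2 + 2y3 + y4 ≥ 3
  y1, y2, y3, y4 ≥ 0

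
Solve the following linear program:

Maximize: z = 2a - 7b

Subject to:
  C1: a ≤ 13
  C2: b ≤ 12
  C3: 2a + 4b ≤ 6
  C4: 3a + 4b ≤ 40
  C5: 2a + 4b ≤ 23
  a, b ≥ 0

Evaluate the objective at each vertex of the feasible region:
  z(0, 0) = 0
  z(3, 0) = 6  ←
  z(0, 1.5) = -10.5
The maximum is at a = 3, b = 0.

a = 3, b = 0, z = 6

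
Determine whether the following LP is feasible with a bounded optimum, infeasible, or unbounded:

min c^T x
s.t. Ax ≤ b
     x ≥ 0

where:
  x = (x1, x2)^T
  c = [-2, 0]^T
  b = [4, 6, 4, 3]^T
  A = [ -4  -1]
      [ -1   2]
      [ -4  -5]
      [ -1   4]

Unbounded (objective can decrease without bound)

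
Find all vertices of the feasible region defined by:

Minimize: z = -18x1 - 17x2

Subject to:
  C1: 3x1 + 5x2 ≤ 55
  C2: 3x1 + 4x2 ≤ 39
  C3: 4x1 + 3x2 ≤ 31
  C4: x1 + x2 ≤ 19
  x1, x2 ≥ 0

(0, 0), (7.75, 0), (1, 9), (0, 9.75)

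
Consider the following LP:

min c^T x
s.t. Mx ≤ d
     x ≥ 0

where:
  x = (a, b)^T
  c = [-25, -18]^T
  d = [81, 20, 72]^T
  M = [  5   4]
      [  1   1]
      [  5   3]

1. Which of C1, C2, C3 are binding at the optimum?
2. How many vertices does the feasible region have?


1. C1, C3
2. 5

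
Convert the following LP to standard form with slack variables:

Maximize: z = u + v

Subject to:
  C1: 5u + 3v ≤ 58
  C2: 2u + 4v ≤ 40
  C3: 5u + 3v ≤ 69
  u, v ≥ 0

max z = u + v

s.t.
  5u + 3v + s1 = 58
  2u + 4v + s2 = 40
  5u + 3v + s3 = 69
  u, v, s1, s2, s3 ≥ 0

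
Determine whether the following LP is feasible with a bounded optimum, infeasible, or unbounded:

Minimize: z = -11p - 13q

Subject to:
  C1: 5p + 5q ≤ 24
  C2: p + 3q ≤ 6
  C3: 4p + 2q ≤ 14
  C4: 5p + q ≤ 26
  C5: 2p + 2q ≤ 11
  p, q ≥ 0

Feasible with a bounded optimal solution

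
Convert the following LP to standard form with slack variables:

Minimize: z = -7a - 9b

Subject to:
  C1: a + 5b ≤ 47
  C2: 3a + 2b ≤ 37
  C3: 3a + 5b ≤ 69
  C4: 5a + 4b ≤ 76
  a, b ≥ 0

min z = -7a - 9b

s.t.
  a + 5b + s1 = 47
  3a + 2b + s2 = 37
  3a + 5b + s3 = 69
  5a + 4b + s4 = 76
  a, b, s1, s2, s3, s4 ≥ 0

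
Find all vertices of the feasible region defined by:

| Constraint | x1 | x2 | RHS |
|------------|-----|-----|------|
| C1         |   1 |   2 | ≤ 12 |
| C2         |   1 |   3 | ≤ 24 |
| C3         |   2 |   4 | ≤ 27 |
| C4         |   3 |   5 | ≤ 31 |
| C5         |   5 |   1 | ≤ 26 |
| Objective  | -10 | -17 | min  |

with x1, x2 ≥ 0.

(0, 0), (5.2, 0), (4.5, 3.5), (2, 5), (0, 6)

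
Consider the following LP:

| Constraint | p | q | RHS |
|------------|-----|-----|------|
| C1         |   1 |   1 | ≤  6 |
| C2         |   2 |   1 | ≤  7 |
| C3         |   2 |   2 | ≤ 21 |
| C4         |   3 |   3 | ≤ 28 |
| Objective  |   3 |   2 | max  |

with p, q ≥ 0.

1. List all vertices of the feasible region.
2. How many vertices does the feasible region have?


1. (0, 0), (3.5, 0), (1, 5), (0, 6)
2. 4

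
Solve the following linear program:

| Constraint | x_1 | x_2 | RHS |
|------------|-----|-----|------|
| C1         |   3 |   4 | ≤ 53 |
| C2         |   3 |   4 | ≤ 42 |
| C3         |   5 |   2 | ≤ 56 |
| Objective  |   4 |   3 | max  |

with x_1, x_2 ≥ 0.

Evaluate the objective at each vertex of the feasible region:
  z(0, 0) = 0
  z(11.2, 0) = 44.8
  z(10, 3) = 49  ←
  z(0, 10.5) = 31.5
The maximum is at x_1 = 10, x_2 = 3.

x_1 = 10, x_2 = 3, z = 49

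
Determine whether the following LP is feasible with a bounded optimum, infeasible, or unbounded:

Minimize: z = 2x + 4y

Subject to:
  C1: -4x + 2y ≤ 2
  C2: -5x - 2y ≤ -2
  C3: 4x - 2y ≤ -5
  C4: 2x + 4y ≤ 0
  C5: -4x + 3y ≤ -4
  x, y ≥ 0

Infeasible (no feasible solution exists)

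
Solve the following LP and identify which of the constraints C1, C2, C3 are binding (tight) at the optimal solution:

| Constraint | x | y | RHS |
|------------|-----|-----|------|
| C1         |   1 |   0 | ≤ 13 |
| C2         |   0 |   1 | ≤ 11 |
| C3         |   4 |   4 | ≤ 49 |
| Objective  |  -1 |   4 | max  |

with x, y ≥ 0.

At x = 0, y = 11, compute slack b - a·x for each constraint:
  C1: 13 − 0 = 13  (slack)
  C2: 11 − 11 = 0  (binding)
  C3: 49 − 44 = 5  (slack)

Optimal: x = 0, y = 11
Binding: C2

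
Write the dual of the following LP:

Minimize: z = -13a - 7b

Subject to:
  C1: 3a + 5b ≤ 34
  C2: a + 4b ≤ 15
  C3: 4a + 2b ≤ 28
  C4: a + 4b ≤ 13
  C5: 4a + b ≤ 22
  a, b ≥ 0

Primal min cᵀx s.t. Ax ≤ b, x ≥ 0  →  Dual max −bᵀy s.t. Aᵀy ≥ −c, y ≥ 0.

Maximize: z = -34y1 - 15y2 - 28y3 - 13y4 - 22y5

Subject to:
  3y1 + y2 + 4y3 + y4 + 4y5 ≥ 13
  5y1 + 4y2 + 2y3 + 4y4 + y5 ≥ 7
  y1, y2, y3, y4, y5 ≥ 0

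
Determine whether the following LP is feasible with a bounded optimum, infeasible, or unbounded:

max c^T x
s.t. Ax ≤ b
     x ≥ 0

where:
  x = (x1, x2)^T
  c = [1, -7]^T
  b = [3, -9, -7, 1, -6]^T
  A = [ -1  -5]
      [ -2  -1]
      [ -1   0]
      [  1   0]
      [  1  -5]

Infeasible (no feasible solution exists)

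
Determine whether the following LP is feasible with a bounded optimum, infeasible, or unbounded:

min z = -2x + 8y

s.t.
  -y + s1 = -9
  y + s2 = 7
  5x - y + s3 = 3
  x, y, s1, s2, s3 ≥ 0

Infeasible (no feasible solution exists)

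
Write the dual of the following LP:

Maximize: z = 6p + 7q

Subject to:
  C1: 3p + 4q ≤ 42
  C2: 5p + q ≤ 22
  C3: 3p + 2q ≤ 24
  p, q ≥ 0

Primal max cᵀx s.t. Ax ≤ b, x ≥ 0  →  Dual min bᵀy s.t. Aᵀy ≥ c, y ≥ 0.

Minimize: z = 42y1 + 22y2 + 24y3

Subject to:
  3y1 + 5y2 + 3y3 ≥ 6
  4y1 + y2 + 2y3 ≥ 7
  y1, y2, y3 ≥ 0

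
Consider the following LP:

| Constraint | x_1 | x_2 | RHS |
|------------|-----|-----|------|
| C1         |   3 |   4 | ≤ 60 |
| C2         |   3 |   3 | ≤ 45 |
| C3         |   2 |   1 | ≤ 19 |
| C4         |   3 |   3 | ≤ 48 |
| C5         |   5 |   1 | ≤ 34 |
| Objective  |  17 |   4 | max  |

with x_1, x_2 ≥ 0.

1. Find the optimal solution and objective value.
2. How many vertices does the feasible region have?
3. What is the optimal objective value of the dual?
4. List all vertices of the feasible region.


1. x_1 = 5, x_2 = 9, z = 121
2. 5
3. 121
4. (0, 0), (6.8, 0), (5, 9), (4, 11), (0, 15)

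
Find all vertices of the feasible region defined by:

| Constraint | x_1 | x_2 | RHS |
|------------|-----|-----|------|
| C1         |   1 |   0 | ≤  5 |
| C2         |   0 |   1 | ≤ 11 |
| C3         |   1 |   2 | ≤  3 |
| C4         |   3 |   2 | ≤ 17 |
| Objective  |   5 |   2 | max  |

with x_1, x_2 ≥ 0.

(0, 0), (3, 0), (0, 1.5)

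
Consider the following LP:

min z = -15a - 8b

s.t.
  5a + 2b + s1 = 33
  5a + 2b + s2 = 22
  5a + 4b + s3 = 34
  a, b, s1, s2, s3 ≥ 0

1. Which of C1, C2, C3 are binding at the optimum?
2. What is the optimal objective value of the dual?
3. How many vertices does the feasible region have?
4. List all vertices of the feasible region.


1. C2, C3
2. -78
3. 4
4. (0, 0), (4.4, 0), (2, 6), (0, 8.5)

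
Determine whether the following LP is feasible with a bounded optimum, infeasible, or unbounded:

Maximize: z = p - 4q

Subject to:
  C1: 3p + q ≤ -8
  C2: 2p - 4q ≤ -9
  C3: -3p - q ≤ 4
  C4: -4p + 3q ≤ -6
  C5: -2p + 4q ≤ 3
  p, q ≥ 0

Infeasible (no feasible solution exists)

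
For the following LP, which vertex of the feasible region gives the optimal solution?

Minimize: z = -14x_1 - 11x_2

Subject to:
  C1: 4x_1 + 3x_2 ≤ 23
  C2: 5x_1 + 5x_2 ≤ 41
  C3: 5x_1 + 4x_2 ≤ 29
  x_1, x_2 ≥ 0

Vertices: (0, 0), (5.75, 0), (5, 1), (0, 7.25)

Evaluate the objective at each vertex of the feasible region:
  z(0, 0) = 0
  z(5.75, 0) = -80.5
  z(5, 1) = -81  ←
  z(0, 7.25) = -79.75
The minimum is at x_1 = 5, x_2 = 1.

(5, 1)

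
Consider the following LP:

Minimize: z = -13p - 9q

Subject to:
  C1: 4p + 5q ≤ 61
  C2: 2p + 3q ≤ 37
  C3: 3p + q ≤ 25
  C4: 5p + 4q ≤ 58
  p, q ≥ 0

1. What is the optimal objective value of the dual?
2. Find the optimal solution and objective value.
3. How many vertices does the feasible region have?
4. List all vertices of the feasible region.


1. -141
2. p = 6, q = 7, z = -141
3. 5
4. (0, 0), (8.333, 0), (6, 7), (5.111, 8.111), (0, 12.2)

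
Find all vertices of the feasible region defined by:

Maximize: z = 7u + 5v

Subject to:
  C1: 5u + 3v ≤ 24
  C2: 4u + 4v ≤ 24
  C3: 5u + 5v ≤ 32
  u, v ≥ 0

(0, 0), (4.8, 0), (3, 3), (0, 6)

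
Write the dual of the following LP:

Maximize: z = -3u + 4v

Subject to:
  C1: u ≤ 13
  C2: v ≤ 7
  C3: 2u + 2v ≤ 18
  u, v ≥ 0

Primal max cᵀx s.t. Ax ≤ b, x ≥ 0  →  Dual min bᵀy s.t. Aᵀy ≥ c, y ≥ 0.

Minimize: z = 13y1 + 7y2 + 18y3

Subject to:
  y1 + 2y3 ≥ -3
  y2 + 2y3 ≥ 4
  y1, y2, y3 ≥ 0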